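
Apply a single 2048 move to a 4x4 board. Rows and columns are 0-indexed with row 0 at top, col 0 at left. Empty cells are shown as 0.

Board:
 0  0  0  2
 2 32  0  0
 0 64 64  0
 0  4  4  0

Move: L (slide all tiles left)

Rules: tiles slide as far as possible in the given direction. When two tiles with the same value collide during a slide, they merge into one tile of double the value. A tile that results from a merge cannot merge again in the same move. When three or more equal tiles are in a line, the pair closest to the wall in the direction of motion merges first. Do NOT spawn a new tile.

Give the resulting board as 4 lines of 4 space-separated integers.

Answer:   2   0   0   0
  2  32   0   0
128   0   0   0
  8   0   0   0

Derivation:
Slide left:
row 0: [0, 0, 0, 2] -> [2, 0, 0, 0]
row 1: [2, 32, 0, 0] -> [2, 32, 0, 0]
row 2: [0, 64, 64, 0] -> [128, 0, 0, 0]
row 3: [0, 4, 4, 0] -> [8, 0, 0, 0]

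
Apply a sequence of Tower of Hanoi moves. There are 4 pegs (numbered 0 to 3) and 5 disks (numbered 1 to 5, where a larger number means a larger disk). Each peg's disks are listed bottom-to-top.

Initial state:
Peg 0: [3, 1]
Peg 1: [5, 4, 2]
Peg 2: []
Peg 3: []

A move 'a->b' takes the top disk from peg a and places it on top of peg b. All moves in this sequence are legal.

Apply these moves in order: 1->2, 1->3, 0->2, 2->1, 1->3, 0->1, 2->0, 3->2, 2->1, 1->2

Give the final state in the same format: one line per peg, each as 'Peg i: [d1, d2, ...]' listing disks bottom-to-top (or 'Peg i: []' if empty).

Answer: Peg 0: [2]
Peg 1: [5, 3]
Peg 2: [1]
Peg 3: [4]

Derivation:
After move 1 (1->2):
Peg 0: [3, 1]
Peg 1: [5, 4]
Peg 2: [2]
Peg 3: []

After move 2 (1->3):
Peg 0: [3, 1]
Peg 1: [5]
Peg 2: [2]
Peg 3: [4]

After move 3 (0->2):
Peg 0: [3]
Peg 1: [5]
Peg 2: [2, 1]
Peg 3: [4]

After move 4 (2->1):
Peg 0: [3]
Peg 1: [5, 1]
Peg 2: [2]
Peg 3: [4]

After move 5 (1->3):
Peg 0: [3]
Peg 1: [5]
Peg 2: [2]
Peg 3: [4, 1]

After move 6 (0->1):
Peg 0: []
Peg 1: [5, 3]
Peg 2: [2]
Peg 3: [4, 1]

After move 7 (2->0):
Peg 0: [2]
Peg 1: [5, 3]
Peg 2: []
Peg 3: [4, 1]

After move 8 (3->2):
Peg 0: [2]
Peg 1: [5, 3]
Peg 2: [1]
Peg 3: [4]

After move 9 (2->1):
Peg 0: [2]
Peg 1: [5, 3, 1]
Peg 2: []
Peg 3: [4]

After move 10 (1->2):
Peg 0: [2]
Peg 1: [5, 3]
Peg 2: [1]
Peg 3: [4]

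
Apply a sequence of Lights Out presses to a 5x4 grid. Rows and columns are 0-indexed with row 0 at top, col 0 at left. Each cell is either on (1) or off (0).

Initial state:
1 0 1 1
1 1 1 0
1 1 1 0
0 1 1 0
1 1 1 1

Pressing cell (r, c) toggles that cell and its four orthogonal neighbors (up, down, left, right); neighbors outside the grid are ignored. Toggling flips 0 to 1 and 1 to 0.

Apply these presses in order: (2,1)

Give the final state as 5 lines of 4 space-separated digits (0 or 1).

Answer: 1 0 1 1
1 0 1 0
0 0 0 0
0 0 1 0
1 1 1 1

Derivation:
After press 1 at (2,1):
1 0 1 1
1 0 1 0
0 0 0 0
0 0 1 0
1 1 1 1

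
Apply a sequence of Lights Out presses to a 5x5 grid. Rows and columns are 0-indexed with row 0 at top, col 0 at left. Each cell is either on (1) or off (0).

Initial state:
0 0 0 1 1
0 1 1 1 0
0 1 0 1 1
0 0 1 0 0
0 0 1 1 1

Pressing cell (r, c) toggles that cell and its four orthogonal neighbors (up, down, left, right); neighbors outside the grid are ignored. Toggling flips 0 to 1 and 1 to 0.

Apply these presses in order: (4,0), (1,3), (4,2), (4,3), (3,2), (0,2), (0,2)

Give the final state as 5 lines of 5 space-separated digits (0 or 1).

After press 1 at (4,0):
0 0 0 1 1
0 1 1 1 0
0 1 0 1 1
1 0 1 0 0
1 1 1 1 1

After press 2 at (1,3):
0 0 0 0 1
0 1 0 0 1
0 1 0 0 1
1 0 1 0 0
1 1 1 1 1

After press 3 at (4,2):
0 0 0 0 1
0 1 0 0 1
0 1 0 0 1
1 0 0 0 0
1 0 0 0 1

After press 4 at (4,3):
0 0 0 0 1
0 1 0 0 1
0 1 0 0 1
1 0 0 1 0
1 0 1 1 0

After press 5 at (3,2):
0 0 0 0 1
0 1 0 0 1
0 1 1 0 1
1 1 1 0 0
1 0 0 1 0

After press 6 at (0,2):
0 1 1 1 1
0 1 1 0 1
0 1 1 0 1
1 1 1 0 0
1 0 0 1 0

After press 7 at (0,2):
0 0 0 0 1
0 1 0 0 1
0 1 1 0 1
1 1 1 0 0
1 0 0 1 0

Answer: 0 0 0 0 1
0 1 0 0 1
0 1 1 0 1
1 1 1 0 0
1 0 0 1 0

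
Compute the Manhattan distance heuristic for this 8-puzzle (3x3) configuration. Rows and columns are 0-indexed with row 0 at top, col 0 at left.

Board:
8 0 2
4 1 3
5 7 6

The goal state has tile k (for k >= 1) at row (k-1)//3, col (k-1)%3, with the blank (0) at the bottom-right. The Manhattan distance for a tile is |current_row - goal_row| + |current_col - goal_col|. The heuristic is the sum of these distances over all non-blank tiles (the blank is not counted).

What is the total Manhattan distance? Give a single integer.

Answer: 11

Derivation:
Tile 8: at (0,0), goal (2,1), distance |0-2|+|0-1| = 3
Tile 2: at (0,2), goal (0,1), distance |0-0|+|2-1| = 1
Tile 4: at (1,0), goal (1,0), distance |1-1|+|0-0| = 0
Tile 1: at (1,1), goal (0,0), distance |1-0|+|1-0| = 2
Tile 3: at (1,2), goal (0,2), distance |1-0|+|2-2| = 1
Tile 5: at (2,0), goal (1,1), distance |2-1|+|0-1| = 2
Tile 7: at (2,1), goal (2,0), distance |2-2|+|1-0| = 1
Tile 6: at (2,2), goal (1,2), distance |2-1|+|2-2| = 1
Sum: 3 + 1 + 0 + 2 + 1 + 2 + 1 + 1 = 11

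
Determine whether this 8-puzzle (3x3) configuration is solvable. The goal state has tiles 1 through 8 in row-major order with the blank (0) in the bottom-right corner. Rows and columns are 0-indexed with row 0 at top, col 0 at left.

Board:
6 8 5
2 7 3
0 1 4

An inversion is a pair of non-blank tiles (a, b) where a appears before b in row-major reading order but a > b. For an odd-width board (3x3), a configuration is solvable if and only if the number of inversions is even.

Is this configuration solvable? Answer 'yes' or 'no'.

Answer: yes

Derivation:
Inversions (pairs i<j in row-major order where tile[i] > tile[j] > 0): 20
20 is even, so the puzzle is solvable.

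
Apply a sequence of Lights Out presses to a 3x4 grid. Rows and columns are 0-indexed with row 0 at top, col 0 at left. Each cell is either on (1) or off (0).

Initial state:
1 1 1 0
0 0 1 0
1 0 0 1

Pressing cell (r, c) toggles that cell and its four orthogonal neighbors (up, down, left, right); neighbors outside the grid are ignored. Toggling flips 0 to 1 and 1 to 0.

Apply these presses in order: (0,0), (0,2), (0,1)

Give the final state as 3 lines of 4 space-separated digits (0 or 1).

After press 1 at (0,0):
0 0 1 0
1 0 1 0
1 0 0 1

After press 2 at (0,2):
0 1 0 1
1 0 0 0
1 0 0 1

After press 3 at (0,1):
1 0 1 1
1 1 0 0
1 0 0 1

Answer: 1 0 1 1
1 1 0 0
1 0 0 1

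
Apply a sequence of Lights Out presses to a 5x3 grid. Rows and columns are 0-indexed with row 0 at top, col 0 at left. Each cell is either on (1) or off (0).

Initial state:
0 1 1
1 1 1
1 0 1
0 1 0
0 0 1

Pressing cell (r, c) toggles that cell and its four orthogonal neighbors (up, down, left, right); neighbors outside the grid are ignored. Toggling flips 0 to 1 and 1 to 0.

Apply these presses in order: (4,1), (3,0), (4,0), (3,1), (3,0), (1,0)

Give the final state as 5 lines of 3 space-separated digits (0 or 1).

Answer: 1 1 1
0 0 1
0 1 1
0 1 1
0 1 0

Derivation:
After press 1 at (4,1):
0 1 1
1 1 1
1 0 1
0 0 0
1 1 0

After press 2 at (3,0):
0 1 1
1 1 1
0 0 1
1 1 0
0 1 0

After press 3 at (4,0):
0 1 1
1 1 1
0 0 1
0 1 0
1 0 0

After press 4 at (3,1):
0 1 1
1 1 1
0 1 1
1 0 1
1 1 0

After press 5 at (3,0):
0 1 1
1 1 1
1 1 1
0 1 1
0 1 0

After press 6 at (1,0):
1 1 1
0 0 1
0 1 1
0 1 1
0 1 0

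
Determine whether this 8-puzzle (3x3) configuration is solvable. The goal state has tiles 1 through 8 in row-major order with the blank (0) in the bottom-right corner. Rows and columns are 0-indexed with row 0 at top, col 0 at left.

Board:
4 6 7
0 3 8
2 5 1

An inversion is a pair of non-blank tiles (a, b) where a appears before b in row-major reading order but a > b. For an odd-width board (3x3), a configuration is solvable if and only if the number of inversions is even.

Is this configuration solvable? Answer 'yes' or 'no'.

Answer: yes

Derivation:
Inversions (pairs i<j in row-major order where tile[i] > tile[j] > 0): 18
18 is even, so the puzzle is solvable.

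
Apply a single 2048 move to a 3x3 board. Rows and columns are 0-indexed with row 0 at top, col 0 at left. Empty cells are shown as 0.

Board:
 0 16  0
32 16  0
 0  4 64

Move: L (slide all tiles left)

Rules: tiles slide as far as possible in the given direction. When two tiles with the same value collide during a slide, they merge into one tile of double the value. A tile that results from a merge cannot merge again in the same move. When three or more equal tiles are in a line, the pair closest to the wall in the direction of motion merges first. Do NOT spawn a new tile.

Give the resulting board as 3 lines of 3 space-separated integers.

Slide left:
row 0: [0, 16, 0] -> [16, 0, 0]
row 1: [32, 16, 0] -> [32, 16, 0]
row 2: [0, 4, 64] -> [4, 64, 0]

Answer: 16  0  0
32 16  0
 4 64  0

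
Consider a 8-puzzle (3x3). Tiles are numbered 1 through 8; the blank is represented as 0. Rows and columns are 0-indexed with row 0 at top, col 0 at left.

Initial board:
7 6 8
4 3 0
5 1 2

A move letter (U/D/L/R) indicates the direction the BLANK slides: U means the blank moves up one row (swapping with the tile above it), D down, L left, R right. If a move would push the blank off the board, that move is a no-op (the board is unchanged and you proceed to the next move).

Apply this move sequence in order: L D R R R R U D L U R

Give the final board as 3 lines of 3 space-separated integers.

After move 1 (L):
7 6 8
4 0 3
5 1 2

After move 2 (D):
7 6 8
4 1 3
5 0 2

After move 3 (R):
7 6 8
4 1 3
5 2 0

After move 4 (R):
7 6 8
4 1 3
5 2 0

After move 5 (R):
7 6 8
4 1 3
5 2 0

After move 6 (R):
7 6 8
4 1 3
5 2 0

After move 7 (U):
7 6 8
4 1 0
5 2 3

After move 8 (D):
7 6 8
4 1 3
5 2 0

After move 9 (L):
7 6 8
4 1 3
5 0 2

After move 10 (U):
7 6 8
4 0 3
5 1 2

After move 11 (R):
7 6 8
4 3 0
5 1 2

Answer: 7 6 8
4 3 0
5 1 2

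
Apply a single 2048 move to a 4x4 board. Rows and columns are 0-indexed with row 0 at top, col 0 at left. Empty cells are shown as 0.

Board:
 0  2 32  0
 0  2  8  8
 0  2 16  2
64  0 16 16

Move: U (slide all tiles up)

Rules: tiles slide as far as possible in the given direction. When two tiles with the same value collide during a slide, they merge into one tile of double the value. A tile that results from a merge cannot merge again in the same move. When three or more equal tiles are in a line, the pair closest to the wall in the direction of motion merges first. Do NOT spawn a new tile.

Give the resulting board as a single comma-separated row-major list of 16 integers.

Slide up:
col 0: [0, 0, 0, 64] -> [64, 0, 0, 0]
col 1: [2, 2, 2, 0] -> [4, 2, 0, 0]
col 2: [32, 8, 16, 16] -> [32, 8, 32, 0]
col 3: [0, 8, 2, 16] -> [8, 2, 16, 0]

Answer: 64, 4, 32, 8, 0, 2, 8, 2, 0, 0, 32, 16, 0, 0, 0, 0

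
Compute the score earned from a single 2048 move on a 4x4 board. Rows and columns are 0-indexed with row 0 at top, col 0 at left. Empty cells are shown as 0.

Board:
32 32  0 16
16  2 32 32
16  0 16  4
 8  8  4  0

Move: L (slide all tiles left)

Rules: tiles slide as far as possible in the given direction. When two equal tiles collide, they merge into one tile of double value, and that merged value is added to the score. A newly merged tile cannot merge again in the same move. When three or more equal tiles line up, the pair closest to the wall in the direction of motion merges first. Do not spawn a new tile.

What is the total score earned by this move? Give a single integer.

Answer: 176

Derivation:
Slide left:
row 0: [32, 32, 0, 16] -> [64, 16, 0, 0]  score +64 (running 64)
row 1: [16, 2, 32, 32] -> [16, 2, 64, 0]  score +64 (running 128)
row 2: [16, 0, 16, 4] -> [32, 4, 0, 0]  score +32 (running 160)
row 3: [8, 8, 4, 0] -> [16, 4, 0, 0]  score +16 (running 176)
Board after move:
64 16  0  0
16  2 64  0
32  4  0  0
16  4  0  0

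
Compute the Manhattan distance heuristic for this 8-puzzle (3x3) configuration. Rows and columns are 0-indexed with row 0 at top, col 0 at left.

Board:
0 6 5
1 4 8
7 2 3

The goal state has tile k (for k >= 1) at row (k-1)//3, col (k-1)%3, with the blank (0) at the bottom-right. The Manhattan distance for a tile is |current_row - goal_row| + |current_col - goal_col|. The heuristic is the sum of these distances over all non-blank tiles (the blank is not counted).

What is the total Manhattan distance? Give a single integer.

Tile 6: (0,1)->(1,2) = 2
Tile 5: (0,2)->(1,1) = 2
Tile 1: (1,0)->(0,0) = 1
Tile 4: (1,1)->(1,0) = 1
Tile 8: (1,2)->(2,1) = 2
Tile 7: (2,0)->(2,0) = 0
Tile 2: (2,1)->(0,1) = 2
Tile 3: (2,2)->(0,2) = 2
Sum: 2 + 2 + 1 + 1 + 2 + 0 + 2 + 2 = 12

Answer: 12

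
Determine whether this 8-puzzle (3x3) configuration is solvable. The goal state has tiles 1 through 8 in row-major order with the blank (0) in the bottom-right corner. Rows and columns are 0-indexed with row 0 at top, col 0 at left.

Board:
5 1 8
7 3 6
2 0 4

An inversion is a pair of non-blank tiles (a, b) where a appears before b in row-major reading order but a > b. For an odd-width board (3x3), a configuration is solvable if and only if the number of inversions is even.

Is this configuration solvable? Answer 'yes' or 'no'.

Inversions (pairs i<j in row-major order where tile[i] > tile[j] > 0): 16
16 is even, so the puzzle is solvable.

Answer: yes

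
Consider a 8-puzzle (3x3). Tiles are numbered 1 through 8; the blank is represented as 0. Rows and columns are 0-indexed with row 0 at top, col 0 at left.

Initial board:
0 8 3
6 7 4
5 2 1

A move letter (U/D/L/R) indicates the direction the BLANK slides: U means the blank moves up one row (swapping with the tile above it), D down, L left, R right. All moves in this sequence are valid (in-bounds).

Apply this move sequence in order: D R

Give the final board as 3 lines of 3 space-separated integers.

Answer: 6 8 3
7 0 4
5 2 1

Derivation:
After move 1 (D):
6 8 3
0 7 4
5 2 1

After move 2 (R):
6 8 3
7 0 4
5 2 1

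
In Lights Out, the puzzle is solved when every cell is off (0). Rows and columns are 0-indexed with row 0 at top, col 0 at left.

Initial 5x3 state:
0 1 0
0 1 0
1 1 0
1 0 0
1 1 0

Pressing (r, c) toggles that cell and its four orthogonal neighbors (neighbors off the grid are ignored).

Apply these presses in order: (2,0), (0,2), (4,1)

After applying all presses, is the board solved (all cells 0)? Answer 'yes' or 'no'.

After press 1 at (2,0):
0 1 0
1 1 0
0 0 0
0 0 0
1 1 0

After press 2 at (0,2):
0 0 1
1 1 1
0 0 0
0 0 0
1 1 0

After press 3 at (4,1):
0 0 1
1 1 1
0 0 0
0 1 0
0 0 1

Lights still on: 6

Answer: no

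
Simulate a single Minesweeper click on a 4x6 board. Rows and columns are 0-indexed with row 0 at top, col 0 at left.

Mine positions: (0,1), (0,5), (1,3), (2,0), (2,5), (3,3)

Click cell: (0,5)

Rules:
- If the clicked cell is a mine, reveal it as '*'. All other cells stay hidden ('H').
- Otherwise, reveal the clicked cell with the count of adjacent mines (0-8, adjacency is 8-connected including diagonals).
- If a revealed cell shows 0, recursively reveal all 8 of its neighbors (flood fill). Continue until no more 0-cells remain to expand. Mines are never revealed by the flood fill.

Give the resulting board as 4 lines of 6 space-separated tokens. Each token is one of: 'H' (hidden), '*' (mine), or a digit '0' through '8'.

H H H H H *
H H H H H H
H H H H H H
H H H H H H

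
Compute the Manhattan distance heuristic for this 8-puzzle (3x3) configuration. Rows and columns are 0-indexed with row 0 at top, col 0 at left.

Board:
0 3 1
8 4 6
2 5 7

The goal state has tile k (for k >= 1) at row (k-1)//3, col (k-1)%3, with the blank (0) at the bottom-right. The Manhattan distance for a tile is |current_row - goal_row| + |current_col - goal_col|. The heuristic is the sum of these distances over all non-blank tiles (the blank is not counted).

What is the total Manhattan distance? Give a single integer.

Answer: 12

Derivation:
Tile 3: at (0,1), goal (0,2), distance |0-0|+|1-2| = 1
Tile 1: at (0,2), goal (0,0), distance |0-0|+|2-0| = 2
Tile 8: at (1,0), goal (2,1), distance |1-2|+|0-1| = 2
Tile 4: at (1,1), goal (1,0), distance |1-1|+|1-0| = 1
Tile 6: at (1,2), goal (1,2), distance |1-1|+|2-2| = 0
Tile 2: at (2,0), goal (0,1), distance |2-0|+|0-1| = 3
Tile 5: at (2,1), goal (1,1), distance |2-1|+|1-1| = 1
Tile 7: at (2,2), goal (2,0), distance |2-2|+|2-0| = 2
Sum: 1 + 2 + 2 + 1 + 0 + 3 + 1 + 2 = 12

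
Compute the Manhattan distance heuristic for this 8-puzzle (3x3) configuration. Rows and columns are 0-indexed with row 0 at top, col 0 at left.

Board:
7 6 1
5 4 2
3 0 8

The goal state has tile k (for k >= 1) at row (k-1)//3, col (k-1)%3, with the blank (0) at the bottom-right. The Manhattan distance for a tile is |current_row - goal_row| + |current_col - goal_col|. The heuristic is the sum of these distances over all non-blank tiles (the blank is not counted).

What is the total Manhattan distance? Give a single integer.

Tile 7: at (0,0), goal (2,0), distance |0-2|+|0-0| = 2
Tile 6: at (0,1), goal (1,2), distance |0-1|+|1-2| = 2
Tile 1: at (0,2), goal (0,0), distance |0-0|+|2-0| = 2
Tile 5: at (1,0), goal (1,1), distance |1-1|+|0-1| = 1
Tile 4: at (1,1), goal (1,0), distance |1-1|+|1-0| = 1
Tile 2: at (1,2), goal (0,1), distance |1-0|+|2-1| = 2
Tile 3: at (2,0), goal (0,2), distance |2-0|+|0-2| = 4
Tile 8: at (2,2), goal (2,1), distance |2-2|+|2-1| = 1
Sum: 2 + 2 + 2 + 1 + 1 + 2 + 4 + 1 = 15

Answer: 15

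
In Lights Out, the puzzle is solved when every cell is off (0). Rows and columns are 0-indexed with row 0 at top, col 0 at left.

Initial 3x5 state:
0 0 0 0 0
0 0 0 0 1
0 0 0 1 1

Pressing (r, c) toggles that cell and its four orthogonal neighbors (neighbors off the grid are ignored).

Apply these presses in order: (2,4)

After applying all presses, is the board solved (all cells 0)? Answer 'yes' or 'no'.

Answer: yes

Derivation:
After press 1 at (2,4):
0 0 0 0 0
0 0 0 0 0
0 0 0 0 0

Lights still on: 0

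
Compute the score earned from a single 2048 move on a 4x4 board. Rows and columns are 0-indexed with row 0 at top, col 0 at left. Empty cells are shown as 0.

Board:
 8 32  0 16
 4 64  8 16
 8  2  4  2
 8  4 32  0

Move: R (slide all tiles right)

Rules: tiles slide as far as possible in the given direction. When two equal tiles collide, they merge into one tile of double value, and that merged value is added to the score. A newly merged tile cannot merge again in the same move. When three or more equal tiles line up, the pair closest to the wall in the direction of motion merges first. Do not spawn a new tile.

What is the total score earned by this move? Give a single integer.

Slide right:
row 0: [8, 32, 0, 16] -> [0, 8, 32, 16]  score +0 (running 0)
row 1: [4, 64, 8, 16] -> [4, 64, 8, 16]  score +0 (running 0)
row 2: [8, 2, 4, 2] -> [8, 2, 4, 2]  score +0 (running 0)
row 3: [8, 4, 32, 0] -> [0, 8, 4, 32]  score +0 (running 0)
Board after move:
 0  8 32 16
 4 64  8 16
 8  2  4  2
 0  8  4 32

Answer: 0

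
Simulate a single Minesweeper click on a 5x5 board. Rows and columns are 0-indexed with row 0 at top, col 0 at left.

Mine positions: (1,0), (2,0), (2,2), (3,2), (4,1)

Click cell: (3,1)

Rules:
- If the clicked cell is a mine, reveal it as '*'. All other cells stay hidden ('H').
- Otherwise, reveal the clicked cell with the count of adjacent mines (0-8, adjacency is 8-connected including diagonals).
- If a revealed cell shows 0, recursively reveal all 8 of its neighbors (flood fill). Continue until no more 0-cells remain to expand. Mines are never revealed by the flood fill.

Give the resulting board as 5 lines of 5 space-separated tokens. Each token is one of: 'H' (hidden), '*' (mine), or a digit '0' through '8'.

H H H H H
H H H H H
H H H H H
H 4 H H H
H H H H H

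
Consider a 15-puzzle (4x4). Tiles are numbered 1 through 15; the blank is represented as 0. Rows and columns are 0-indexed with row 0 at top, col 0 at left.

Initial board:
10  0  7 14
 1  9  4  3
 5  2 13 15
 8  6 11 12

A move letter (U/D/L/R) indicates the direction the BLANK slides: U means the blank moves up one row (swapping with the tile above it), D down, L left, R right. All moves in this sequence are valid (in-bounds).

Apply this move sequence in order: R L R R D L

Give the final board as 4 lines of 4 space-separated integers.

After move 1 (R):
10  7  0 14
 1  9  4  3
 5  2 13 15
 8  6 11 12

After move 2 (L):
10  0  7 14
 1  9  4  3
 5  2 13 15
 8  6 11 12

After move 3 (R):
10  7  0 14
 1  9  4  3
 5  2 13 15
 8  6 11 12

After move 4 (R):
10  7 14  0
 1  9  4  3
 5  2 13 15
 8  6 11 12

After move 5 (D):
10  7 14  3
 1  9  4  0
 5  2 13 15
 8  6 11 12

After move 6 (L):
10  7 14  3
 1  9  0  4
 5  2 13 15
 8  6 11 12

Answer: 10  7 14  3
 1  9  0  4
 5  2 13 15
 8  6 11 12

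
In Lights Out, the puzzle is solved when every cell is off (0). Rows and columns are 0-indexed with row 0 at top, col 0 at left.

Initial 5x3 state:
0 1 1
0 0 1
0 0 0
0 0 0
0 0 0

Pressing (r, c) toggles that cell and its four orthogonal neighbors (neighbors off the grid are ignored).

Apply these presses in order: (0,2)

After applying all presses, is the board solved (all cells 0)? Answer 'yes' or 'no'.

After press 1 at (0,2):
0 0 0
0 0 0
0 0 0
0 0 0
0 0 0

Lights still on: 0

Answer: yes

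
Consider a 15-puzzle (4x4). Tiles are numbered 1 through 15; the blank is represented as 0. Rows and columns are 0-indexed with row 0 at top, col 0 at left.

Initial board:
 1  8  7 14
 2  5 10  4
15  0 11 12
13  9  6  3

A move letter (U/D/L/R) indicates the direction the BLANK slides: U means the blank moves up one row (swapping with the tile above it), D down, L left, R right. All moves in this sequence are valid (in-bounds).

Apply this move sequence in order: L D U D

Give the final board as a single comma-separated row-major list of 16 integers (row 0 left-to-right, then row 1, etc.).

After move 1 (L):
 1  8  7 14
 2  5 10  4
 0 15 11 12
13  9  6  3

After move 2 (D):
 1  8  7 14
 2  5 10  4
13 15 11 12
 0  9  6  3

After move 3 (U):
 1  8  7 14
 2  5 10  4
 0 15 11 12
13  9  6  3

After move 4 (D):
 1  8  7 14
 2  5 10  4
13 15 11 12
 0  9  6  3

Answer: 1, 8, 7, 14, 2, 5, 10, 4, 13, 15, 11, 12, 0, 9, 6, 3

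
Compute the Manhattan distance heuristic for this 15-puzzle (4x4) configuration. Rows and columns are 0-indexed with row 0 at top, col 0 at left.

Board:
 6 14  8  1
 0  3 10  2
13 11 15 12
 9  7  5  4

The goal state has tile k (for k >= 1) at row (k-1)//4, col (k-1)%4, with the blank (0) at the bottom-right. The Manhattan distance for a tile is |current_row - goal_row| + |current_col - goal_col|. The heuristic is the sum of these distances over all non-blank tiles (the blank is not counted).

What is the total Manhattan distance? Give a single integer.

Tile 6: at (0,0), goal (1,1), distance |0-1|+|0-1| = 2
Tile 14: at (0,1), goal (3,1), distance |0-3|+|1-1| = 3
Tile 8: at (0,2), goal (1,3), distance |0-1|+|2-3| = 2
Tile 1: at (0,3), goal (0,0), distance |0-0|+|3-0| = 3
Tile 3: at (1,1), goal (0,2), distance |1-0|+|1-2| = 2
Tile 10: at (1,2), goal (2,1), distance |1-2|+|2-1| = 2
Tile 2: at (1,3), goal (0,1), distance |1-0|+|3-1| = 3
Tile 13: at (2,0), goal (3,0), distance |2-3|+|0-0| = 1
Tile 11: at (2,1), goal (2,2), distance |2-2|+|1-2| = 1
Tile 15: at (2,2), goal (3,2), distance |2-3|+|2-2| = 1
Tile 12: at (2,3), goal (2,3), distance |2-2|+|3-3| = 0
Tile 9: at (3,0), goal (2,0), distance |3-2|+|0-0| = 1
Tile 7: at (3,1), goal (1,2), distance |3-1|+|1-2| = 3
Tile 5: at (3,2), goal (1,0), distance |3-1|+|2-0| = 4
Tile 4: at (3,3), goal (0,3), distance |3-0|+|3-3| = 3
Sum: 2 + 3 + 2 + 3 + 2 + 2 + 3 + 1 + 1 + 1 + 0 + 1 + 3 + 4 + 3 = 31

Answer: 31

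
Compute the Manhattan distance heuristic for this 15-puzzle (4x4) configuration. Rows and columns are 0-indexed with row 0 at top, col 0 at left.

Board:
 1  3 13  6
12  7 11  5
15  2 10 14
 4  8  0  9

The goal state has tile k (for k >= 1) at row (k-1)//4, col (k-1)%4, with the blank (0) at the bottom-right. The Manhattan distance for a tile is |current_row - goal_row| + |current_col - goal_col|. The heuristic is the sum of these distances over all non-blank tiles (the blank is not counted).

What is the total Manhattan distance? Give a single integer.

Tile 1: (0,0)->(0,0) = 0
Tile 3: (0,1)->(0,2) = 1
Tile 13: (0,2)->(3,0) = 5
Tile 6: (0,3)->(1,1) = 3
Tile 12: (1,0)->(2,3) = 4
Tile 7: (1,1)->(1,2) = 1
Tile 11: (1,2)->(2,2) = 1
Tile 5: (1,3)->(1,0) = 3
Tile 15: (2,0)->(3,2) = 3
Tile 2: (2,1)->(0,1) = 2
Tile 10: (2,2)->(2,1) = 1
Tile 14: (2,3)->(3,1) = 3
Tile 4: (3,0)->(0,3) = 6
Tile 8: (3,1)->(1,3) = 4
Tile 9: (3,3)->(2,0) = 4
Sum: 0 + 1 + 5 + 3 + 4 + 1 + 1 + 3 + 3 + 2 + 1 + 3 + 6 + 4 + 4 = 41

Answer: 41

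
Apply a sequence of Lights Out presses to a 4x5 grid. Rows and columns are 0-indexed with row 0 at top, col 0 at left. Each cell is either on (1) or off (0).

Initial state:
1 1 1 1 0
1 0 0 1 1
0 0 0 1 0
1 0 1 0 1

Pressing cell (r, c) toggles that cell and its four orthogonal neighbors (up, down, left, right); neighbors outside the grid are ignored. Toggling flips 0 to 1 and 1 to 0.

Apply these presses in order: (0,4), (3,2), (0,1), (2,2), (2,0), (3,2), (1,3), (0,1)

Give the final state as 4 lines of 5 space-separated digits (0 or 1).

After press 1 at (0,4):
1 1 1 0 1
1 0 0 1 0
0 0 0 1 0
1 0 1 0 1

After press 2 at (3,2):
1 1 1 0 1
1 0 0 1 0
0 0 1 1 0
1 1 0 1 1

After press 3 at (0,1):
0 0 0 0 1
1 1 0 1 0
0 0 1 1 0
1 1 0 1 1

After press 4 at (2,2):
0 0 0 0 1
1 1 1 1 0
0 1 0 0 0
1 1 1 1 1

After press 5 at (2,0):
0 0 0 0 1
0 1 1 1 0
1 0 0 0 0
0 1 1 1 1

After press 6 at (3,2):
0 0 0 0 1
0 1 1 1 0
1 0 1 0 0
0 0 0 0 1

After press 7 at (1,3):
0 0 0 1 1
0 1 0 0 1
1 0 1 1 0
0 0 0 0 1

After press 8 at (0,1):
1 1 1 1 1
0 0 0 0 1
1 0 1 1 0
0 0 0 0 1

Answer: 1 1 1 1 1
0 0 0 0 1
1 0 1 1 0
0 0 0 0 1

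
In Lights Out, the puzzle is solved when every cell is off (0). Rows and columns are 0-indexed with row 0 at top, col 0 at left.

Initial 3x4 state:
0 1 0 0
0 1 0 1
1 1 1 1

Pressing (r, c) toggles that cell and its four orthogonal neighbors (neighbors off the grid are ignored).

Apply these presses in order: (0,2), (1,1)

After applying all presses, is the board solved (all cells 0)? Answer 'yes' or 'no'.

Answer: no

Derivation:
After press 1 at (0,2):
0 0 1 1
0 1 1 1
1 1 1 1

After press 2 at (1,1):
0 1 1 1
1 0 0 1
1 0 1 1

Lights still on: 8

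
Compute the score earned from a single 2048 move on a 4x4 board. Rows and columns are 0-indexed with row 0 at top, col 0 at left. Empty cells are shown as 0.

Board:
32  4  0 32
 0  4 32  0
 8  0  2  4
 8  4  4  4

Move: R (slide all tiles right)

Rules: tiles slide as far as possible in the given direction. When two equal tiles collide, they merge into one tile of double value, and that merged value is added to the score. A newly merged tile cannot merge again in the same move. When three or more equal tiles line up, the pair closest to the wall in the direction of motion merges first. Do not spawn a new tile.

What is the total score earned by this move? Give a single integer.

Slide right:
row 0: [32, 4, 0, 32] -> [0, 32, 4, 32]  score +0 (running 0)
row 1: [0, 4, 32, 0] -> [0, 0, 4, 32]  score +0 (running 0)
row 2: [8, 0, 2, 4] -> [0, 8, 2, 4]  score +0 (running 0)
row 3: [8, 4, 4, 4] -> [0, 8, 4, 8]  score +8 (running 8)
Board after move:
 0 32  4 32
 0  0  4 32
 0  8  2  4
 0  8  4  8

Answer: 8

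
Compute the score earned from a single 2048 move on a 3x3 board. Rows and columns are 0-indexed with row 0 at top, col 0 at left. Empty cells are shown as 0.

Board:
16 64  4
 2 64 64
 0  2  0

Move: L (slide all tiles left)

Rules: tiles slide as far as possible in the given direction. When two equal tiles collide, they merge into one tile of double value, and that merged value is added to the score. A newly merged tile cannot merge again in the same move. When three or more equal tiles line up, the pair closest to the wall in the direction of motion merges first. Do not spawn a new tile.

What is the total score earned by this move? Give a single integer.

Answer: 128

Derivation:
Slide left:
row 0: [16, 64, 4] -> [16, 64, 4]  score +0 (running 0)
row 1: [2, 64, 64] -> [2, 128, 0]  score +128 (running 128)
row 2: [0, 2, 0] -> [2, 0, 0]  score +0 (running 128)
Board after move:
 16  64   4
  2 128   0
  2   0   0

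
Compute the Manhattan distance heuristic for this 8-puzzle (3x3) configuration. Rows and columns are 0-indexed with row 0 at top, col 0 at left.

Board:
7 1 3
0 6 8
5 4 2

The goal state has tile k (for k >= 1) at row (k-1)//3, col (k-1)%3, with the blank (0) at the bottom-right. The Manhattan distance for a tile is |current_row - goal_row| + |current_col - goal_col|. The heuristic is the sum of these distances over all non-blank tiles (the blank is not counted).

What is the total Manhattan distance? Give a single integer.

Answer: 13

Derivation:
Tile 7: (0,0)->(2,0) = 2
Tile 1: (0,1)->(0,0) = 1
Tile 3: (0,2)->(0,2) = 0
Tile 6: (1,1)->(1,2) = 1
Tile 8: (1,2)->(2,1) = 2
Tile 5: (2,0)->(1,1) = 2
Tile 4: (2,1)->(1,0) = 2
Tile 2: (2,2)->(0,1) = 3
Sum: 2 + 1 + 0 + 1 + 2 + 2 + 2 + 3 = 13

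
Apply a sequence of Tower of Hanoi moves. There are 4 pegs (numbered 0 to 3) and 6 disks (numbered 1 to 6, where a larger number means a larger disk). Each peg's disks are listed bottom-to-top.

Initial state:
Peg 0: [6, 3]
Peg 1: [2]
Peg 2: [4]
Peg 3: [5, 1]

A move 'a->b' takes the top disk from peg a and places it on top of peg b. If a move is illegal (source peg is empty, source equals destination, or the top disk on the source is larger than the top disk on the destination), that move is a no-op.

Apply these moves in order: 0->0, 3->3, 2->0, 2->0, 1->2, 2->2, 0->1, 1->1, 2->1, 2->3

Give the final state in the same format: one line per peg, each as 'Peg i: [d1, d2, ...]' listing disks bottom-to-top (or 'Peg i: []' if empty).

Answer: Peg 0: [6]
Peg 1: [3, 2]
Peg 2: [4]
Peg 3: [5, 1]

Derivation:
After move 1 (0->0):
Peg 0: [6, 3]
Peg 1: [2]
Peg 2: [4]
Peg 3: [5, 1]

After move 2 (3->3):
Peg 0: [6, 3]
Peg 1: [2]
Peg 2: [4]
Peg 3: [5, 1]

After move 3 (2->0):
Peg 0: [6, 3]
Peg 1: [2]
Peg 2: [4]
Peg 3: [5, 1]

After move 4 (2->0):
Peg 0: [6, 3]
Peg 1: [2]
Peg 2: [4]
Peg 3: [5, 1]

After move 5 (1->2):
Peg 0: [6, 3]
Peg 1: []
Peg 2: [4, 2]
Peg 3: [5, 1]

After move 6 (2->2):
Peg 0: [6, 3]
Peg 1: []
Peg 2: [4, 2]
Peg 3: [5, 1]

After move 7 (0->1):
Peg 0: [6]
Peg 1: [3]
Peg 2: [4, 2]
Peg 3: [5, 1]

After move 8 (1->1):
Peg 0: [6]
Peg 1: [3]
Peg 2: [4, 2]
Peg 3: [5, 1]

After move 9 (2->1):
Peg 0: [6]
Peg 1: [3, 2]
Peg 2: [4]
Peg 3: [5, 1]

After move 10 (2->3):
Peg 0: [6]
Peg 1: [3, 2]
Peg 2: [4]
Peg 3: [5, 1]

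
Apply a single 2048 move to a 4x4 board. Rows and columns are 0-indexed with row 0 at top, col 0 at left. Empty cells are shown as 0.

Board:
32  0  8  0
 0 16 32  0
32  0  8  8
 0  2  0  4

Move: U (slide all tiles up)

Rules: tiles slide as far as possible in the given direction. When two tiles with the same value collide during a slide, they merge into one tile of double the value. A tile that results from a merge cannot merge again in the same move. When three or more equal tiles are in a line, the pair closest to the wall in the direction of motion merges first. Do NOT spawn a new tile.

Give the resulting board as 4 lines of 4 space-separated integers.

Answer: 64 16  8  8
 0  2 32  4
 0  0  8  0
 0  0  0  0

Derivation:
Slide up:
col 0: [32, 0, 32, 0] -> [64, 0, 0, 0]
col 1: [0, 16, 0, 2] -> [16, 2, 0, 0]
col 2: [8, 32, 8, 0] -> [8, 32, 8, 0]
col 3: [0, 0, 8, 4] -> [8, 4, 0, 0]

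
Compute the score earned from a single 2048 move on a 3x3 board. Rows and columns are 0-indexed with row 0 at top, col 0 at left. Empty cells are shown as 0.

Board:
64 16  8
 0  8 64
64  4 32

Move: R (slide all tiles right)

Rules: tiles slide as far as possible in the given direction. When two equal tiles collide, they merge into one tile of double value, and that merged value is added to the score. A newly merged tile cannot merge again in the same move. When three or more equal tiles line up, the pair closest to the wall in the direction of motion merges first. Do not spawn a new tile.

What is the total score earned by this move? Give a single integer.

Answer: 0

Derivation:
Slide right:
row 0: [64, 16, 8] -> [64, 16, 8]  score +0 (running 0)
row 1: [0, 8, 64] -> [0, 8, 64]  score +0 (running 0)
row 2: [64, 4, 32] -> [64, 4, 32]  score +0 (running 0)
Board after move:
64 16  8
 0  8 64
64  4 32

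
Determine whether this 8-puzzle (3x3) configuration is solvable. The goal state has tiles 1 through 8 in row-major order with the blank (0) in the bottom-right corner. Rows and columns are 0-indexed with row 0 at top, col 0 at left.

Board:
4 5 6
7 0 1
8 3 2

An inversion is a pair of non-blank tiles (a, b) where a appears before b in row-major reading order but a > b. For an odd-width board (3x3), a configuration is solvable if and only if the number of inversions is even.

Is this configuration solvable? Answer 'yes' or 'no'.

Answer: no

Derivation:
Inversions (pairs i<j in row-major order where tile[i] > tile[j] > 0): 15
15 is odd, so the puzzle is not solvable.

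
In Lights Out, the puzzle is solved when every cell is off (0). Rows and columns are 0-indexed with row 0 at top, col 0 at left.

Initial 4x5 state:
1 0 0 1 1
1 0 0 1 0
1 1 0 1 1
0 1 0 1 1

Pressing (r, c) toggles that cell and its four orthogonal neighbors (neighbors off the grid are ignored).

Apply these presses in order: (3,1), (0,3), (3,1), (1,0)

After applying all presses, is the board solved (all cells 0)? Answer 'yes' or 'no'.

Answer: no

Derivation:
After press 1 at (3,1):
1 0 0 1 1
1 0 0 1 0
1 0 0 1 1
1 0 1 1 1

After press 2 at (0,3):
1 0 1 0 0
1 0 0 0 0
1 0 0 1 1
1 0 1 1 1

After press 3 at (3,1):
1 0 1 0 0
1 0 0 0 0
1 1 0 1 1
0 1 0 1 1

After press 4 at (1,0):
0 0 1 0 0
0 1 0 0 0
0 1 0 1 1
0 1 0 1 1

Lights still on: 8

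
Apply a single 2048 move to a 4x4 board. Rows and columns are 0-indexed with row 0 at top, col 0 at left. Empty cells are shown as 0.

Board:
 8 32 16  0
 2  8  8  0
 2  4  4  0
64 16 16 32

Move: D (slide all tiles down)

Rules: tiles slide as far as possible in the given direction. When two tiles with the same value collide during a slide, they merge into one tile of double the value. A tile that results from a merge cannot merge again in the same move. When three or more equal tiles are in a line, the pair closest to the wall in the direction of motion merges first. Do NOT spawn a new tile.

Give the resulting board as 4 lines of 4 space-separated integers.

Slide down:
col 0: [8, 2, 2, 64] -> [0, 8, 4, 64]
col 1: [32, 8, 4, 16] -> [32, 8, 4, 16]
col 2: [16, 8, 4, 16] -> [16, 8, 4, 16]
col 3: [0, 0, 0, 32] -> [0, 0, 0, 32]

Answer:  0 32 16  0
 8  8  8  0
 4  4  4  0
64 16 16 32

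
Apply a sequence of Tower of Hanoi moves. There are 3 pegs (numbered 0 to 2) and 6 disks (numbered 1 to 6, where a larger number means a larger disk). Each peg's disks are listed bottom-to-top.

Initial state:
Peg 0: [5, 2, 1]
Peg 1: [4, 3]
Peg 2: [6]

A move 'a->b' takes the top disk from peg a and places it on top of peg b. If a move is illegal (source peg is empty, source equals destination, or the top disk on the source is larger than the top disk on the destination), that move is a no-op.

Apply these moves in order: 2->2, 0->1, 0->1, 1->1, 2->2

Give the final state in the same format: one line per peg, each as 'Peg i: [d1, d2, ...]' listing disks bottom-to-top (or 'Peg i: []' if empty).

After move 1 (2->2):
Peg 0: [5, 2, 1]
Peg 1: [4, 3]
Peg 2: [6]

After move 2 (0->1):
Peg 0: [5, 2]
Peg 1: [4, 3, 1]
Peg 2: [6]

After move 3 (0->1):
Peg 0: [5, 2]
Peg 1: [4, 3, 1]
Peg 2: [6]

After move 4 (1->1):
Peg 0: [5, 2]
Peg 1: [4, 3, 1]
Peg 2: [6]

After move 5 (2->2):
Peg 0: [5, 2]
Peg 1: [4, 3, 1]
Peg 2: [6]

Answer: Peg 0: [5, 2]
Peg 1: [4, 3, 1]
Peg 2: [6]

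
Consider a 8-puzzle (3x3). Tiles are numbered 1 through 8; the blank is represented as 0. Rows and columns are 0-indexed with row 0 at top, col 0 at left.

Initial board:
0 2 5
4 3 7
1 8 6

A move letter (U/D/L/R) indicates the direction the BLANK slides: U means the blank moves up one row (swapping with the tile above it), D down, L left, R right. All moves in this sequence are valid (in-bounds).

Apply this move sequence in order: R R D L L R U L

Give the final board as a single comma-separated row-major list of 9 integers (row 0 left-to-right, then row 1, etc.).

Answer: 0, 2, 7, 4, 5, 3, 1, 8, 6

Derivation:
After move 1 (R):
2 0 5
4 3 7
1 8 6

After move 2 (R):
2 5 0
4 3 7
1 8 6

After move 3 (D):
2 5 7
4 3 0
1 8 6

After move 4 (L):
2 5 7
4 0 3
1 8 6

After move 5 (L):
2 5 7
0 4 3
1 8 6

After move 6 (R):
2 5 7
4 0 3
1 8 6

After move 7 (U):
2 0 7
4 5 3
1 8 6

After move 8 (L):
0 2 7
4 5 3
1 8 6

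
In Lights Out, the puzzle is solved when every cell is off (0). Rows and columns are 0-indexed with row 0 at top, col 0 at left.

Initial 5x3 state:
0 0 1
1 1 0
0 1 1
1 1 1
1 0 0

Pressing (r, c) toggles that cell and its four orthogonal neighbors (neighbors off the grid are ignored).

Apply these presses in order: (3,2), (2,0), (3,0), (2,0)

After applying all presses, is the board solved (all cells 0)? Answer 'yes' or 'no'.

Answer: no

Derivation:
After press 1 at (3,2):
0 0 1
1 1 0
0 1 0
1 0 0
1 0 1

After press 2 at (2,0):
0 0 1
0 1 0
1 0 0
0 0 0
1 0 1

After press 3 at (3,0):
0 0 1
0 1 0
0 0 0
1 1 0
0 0 1

After press 4 at (2,0):
0 0 1
1 1 0
1 1 0
0 1 0
0 0 1

Lights still on: 7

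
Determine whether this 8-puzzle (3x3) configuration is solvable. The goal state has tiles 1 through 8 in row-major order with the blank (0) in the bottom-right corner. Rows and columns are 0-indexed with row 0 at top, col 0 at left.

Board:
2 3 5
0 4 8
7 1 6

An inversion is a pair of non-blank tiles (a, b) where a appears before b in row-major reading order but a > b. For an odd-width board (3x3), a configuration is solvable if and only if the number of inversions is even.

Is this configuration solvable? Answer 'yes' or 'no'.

Inversions (pairs i<j in row-major order where tile[i] > tile[j] > 0): 10
10 is even, so the puzzle is solvable.

Answer: yes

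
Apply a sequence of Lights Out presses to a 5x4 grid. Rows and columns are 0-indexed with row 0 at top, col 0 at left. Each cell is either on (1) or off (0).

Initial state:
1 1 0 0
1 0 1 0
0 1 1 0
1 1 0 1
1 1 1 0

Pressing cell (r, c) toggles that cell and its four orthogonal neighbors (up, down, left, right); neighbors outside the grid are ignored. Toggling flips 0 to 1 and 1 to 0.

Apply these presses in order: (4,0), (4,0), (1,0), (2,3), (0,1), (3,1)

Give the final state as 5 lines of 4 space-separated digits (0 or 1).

Answer: 1 0 1 0
0 0 1 1
1 0 0 1
0 0 1 0
1 0 1 0

Derivation:
After press 1 at (4,0):
1 1 0 0
1 0 1 0
0 1 1 0
0 1 0 1
0 0 1 0

After press 2 at (4,0):
1 1 0 0
1 0 1 0
0 1 1 0
1 1 0 1
1 1 1 0

After press 3 at (1,0):
0 1 0 0
0 1 1 0
1 1 1 0
1 1 0 1
1 1 1 0

After press 4 at (2,3):
0 1 0 0
0 1 1 1
1 1 0 1
1 1 0 0
1 1 1 0

After press 5 at (0,1):
1 0 1 0
0 0 1 1
1 1 0 1
1 1 0 0
1 1 1 0

After press 6 at (3,1):
1 0 1 0
0 0 1 1
1 0 0 1
0 0 1 0
1 0 1 0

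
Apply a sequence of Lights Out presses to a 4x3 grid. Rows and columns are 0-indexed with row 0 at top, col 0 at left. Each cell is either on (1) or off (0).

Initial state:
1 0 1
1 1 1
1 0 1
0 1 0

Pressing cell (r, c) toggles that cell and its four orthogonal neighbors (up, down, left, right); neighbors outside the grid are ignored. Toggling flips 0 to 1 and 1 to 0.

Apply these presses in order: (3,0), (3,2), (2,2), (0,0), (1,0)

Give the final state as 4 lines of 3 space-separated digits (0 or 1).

Answer: 1 1 1
1 0 0
1 1 1
1 1 0

Derivation:
After press 1 at (3,0):
1 0 1
1 1 1
0 0 1
1 0 0

After press 2 at (3,2):
1 0 1
1 1 1
0 0 0
1 1 1

After press 3 at (2,2):
1 0 1
1 1 0
0 1 1
1 1 0

After press 4 at (0,0):
0 1 1
0 1 0
0 1 1
1 1 0

After press 5 at (1,0):
1 1 1
1 0 0
1 1 1
1 1 0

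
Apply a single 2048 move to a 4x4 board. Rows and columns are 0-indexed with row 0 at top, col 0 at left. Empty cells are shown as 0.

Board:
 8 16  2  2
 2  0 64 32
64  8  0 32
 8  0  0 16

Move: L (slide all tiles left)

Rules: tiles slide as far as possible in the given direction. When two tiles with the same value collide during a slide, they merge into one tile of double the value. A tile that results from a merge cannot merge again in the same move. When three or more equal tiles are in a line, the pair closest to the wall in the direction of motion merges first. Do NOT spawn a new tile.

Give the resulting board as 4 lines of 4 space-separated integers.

Slide left:
row 0: [8, 16, 2, 2] -> [8, 16, 4, 0]
row 1: [2, 0, 64, 32] -> [2, 64, 32, 0]
row 2: [64, 8, 0, 32] -> [64, 8, 32, 0]
row 3: [8, 0, 0, 16] -> [8, 16, 0, 0]

Answer:  8 16  4  0
 2 64 32  0
64  8 32  0
 8 16  0  0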